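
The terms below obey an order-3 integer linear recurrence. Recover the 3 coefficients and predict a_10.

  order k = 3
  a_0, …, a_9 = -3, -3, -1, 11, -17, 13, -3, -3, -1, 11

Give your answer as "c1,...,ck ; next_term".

-2,-2,-1 ; -17

  a_3 = -2·-1 + -2·-3 + -1·-3 = 11
  a_4 = -2·11 + -2·-1 + -1·-3 = -17
  a_5 = -2·-17 + -2·11 + -1·-1 = 13
  a_6 = -2·13 + -2·-17 + -1·11 = -3
  a_7 = -2·-3 + -2·13 + -1·-17 = -3
  a_8 = -2·-3 + -2·-3 + -1·13 = -1
  a_9 = -2·-1 + -2·-3 + -1·-3 = 11
  a_10 = -2·11 + -2·-1 + -1·-3 = -17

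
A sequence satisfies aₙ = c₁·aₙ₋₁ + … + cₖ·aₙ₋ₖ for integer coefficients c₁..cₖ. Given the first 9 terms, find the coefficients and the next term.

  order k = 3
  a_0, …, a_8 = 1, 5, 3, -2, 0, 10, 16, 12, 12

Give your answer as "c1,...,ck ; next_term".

  a_3 = 2·3 + -2·5 + 2·1 = -2
  a_4 = 2·-2 + -2·3 + 2·5 = 0
  a_5 = 2·0 + -2·-2 + 2·3 = 10
  a_6 = 2·10 + -2·0 + 2·-2 = 16
  a_7 = 2·16 + -2·10 + 2·0 = 12
  a_8 = 2·12 + -2·16 + 2·10 = 12
  a_9 = 2·12 + -2·12 + 2·16 = 32

2,-2,2 ; 32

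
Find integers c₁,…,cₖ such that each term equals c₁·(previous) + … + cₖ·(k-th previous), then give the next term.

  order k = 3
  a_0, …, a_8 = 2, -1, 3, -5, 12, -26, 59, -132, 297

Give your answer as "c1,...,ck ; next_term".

-2,1,1 ; -667

  a_3 = -2·3 + 1·-1 + 1·2 = -5
  a_4 = -2·-5 + 1·3 + 1·-1 = 12
  a_5 = -2·12 + 1·-5 + 1·3 = -26
  a_6 = -2·-26 + 1·12 + 1·-5 = 59
  a_7 = -2·59 + 1·-26 + 1·12 = -132
  a_8 = -2·-132 + 1·59 + 1·-26 = 297
  a_9 = -2·297 + 1·-132 + 1·59 = -667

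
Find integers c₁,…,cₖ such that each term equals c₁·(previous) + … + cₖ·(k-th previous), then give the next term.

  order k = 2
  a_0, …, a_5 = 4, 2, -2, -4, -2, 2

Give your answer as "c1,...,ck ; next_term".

1,-1 ; 4

  a_2 = 1·2 + -1·4 = -2
  a_3 = 1·-2 + -1·2 = -4
  a_4 = 1·-4 + -1·-2 = -2
  a_5 = 1·-2 + -1·-4 = 2
  a_6 = 1·2 + -1·-2 = 4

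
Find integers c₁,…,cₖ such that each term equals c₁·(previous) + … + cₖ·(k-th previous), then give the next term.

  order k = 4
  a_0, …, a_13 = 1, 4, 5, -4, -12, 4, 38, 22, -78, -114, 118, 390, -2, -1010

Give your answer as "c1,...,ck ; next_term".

  a_4 = 1·-4 + -2·5 + 0·4 + 2·1 = -12
  a_5 = 1·-12 + -2·-4 + 0·5 + 2·4 = 4
  a_6 = 1·4 + -2·-12 + 0·-4 + 2·5 = 38
  a_7 = 1·38 + -2·4 + 0·-12 + 2·-4 = 22
  a_8 = 1·22 + -2·38 + 0·4 + 2·-12 = -78
  a_9 = 1·-78 + -2·22 + 0·38 + 2·4 = -114
  a_10 = 1·-114 + -2·-78 + 0·22 + 2·38 = 118
  a_11 = 1·118 + -2·-114 + 0·-78 + 2·22 = 390
  a_12 = 1·390 + -2·118 + 0·-114 + 2·-78 = -2
  a_13 = 1·-2 + -2·390 + 0·118 + 2·-114 = -1010
  a_14 = 1·-1010 + -2·-2 + 0·390 + 2·118 = -770

1,-2,0,2 ; -770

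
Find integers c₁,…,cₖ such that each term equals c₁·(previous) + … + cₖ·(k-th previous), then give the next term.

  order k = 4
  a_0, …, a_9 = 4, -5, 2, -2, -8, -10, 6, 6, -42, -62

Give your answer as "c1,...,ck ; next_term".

  a_4 = 1·-2 + -2·2 + 2·-5 + 2·4 = -8
  a_5 = 1·-8 + -2·-2 + 2·2 + 2·-5 = -10
  a_6 = 1·-10 + -2·-8 + 2·-2 + 2·2 = 6
  a_7 = 1·6 + -2·-10 + 2·-8 + 2·-2 = 6
  a_8 = 1·6 + -2·6 + 2·-10 + 2·-8 = -42
  a_9 = 1·-42 + -2·6 + 2·6 + 2·-10 = -62
  a_10 = 1·-62 + -2·-42 + 2·6 + 2·6 = 46

1,-2,2,2 ; 46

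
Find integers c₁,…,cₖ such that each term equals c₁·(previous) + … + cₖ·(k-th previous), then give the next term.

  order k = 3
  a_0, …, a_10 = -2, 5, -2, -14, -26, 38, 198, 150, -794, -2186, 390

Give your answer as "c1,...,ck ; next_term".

1,-4,-4 ; 12310

  a_3 = 1·-2 + -4·5 + -4·-2 = -14
  a_4 = 1·-14 + -4·-2 + -4·5 = -26
  a_5 = 1·-26 + -4·-14 + -4·-2 = 38
  a_6 = 1·38 + -4·-26 + -4·-14 = 198
  a_7 = 1·198 + -4·38 + -4·-26 = 150
  a_8 = 1·150 + -4·198 + -4·38 = -794
  a_9 = 1·-794 + -4·150 + -4·198 = -2186
  a_10 = 1·-2186 + -4·-794 + -4·150 = 390
  a_11 = 1·390 + -4·-2186 + -4·-794 = 12310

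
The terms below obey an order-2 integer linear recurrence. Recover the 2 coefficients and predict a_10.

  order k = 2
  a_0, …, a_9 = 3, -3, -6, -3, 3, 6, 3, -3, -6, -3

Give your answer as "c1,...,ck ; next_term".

  a_2 = 1·-3 + -1·3 = -6
  a_3 = 1·-6 + -1·-3 = -3
  a_4 = 1·-3 + -1·-6 = 3
  a_5 = 1·3 + -1·-3 = 6
  a_6 = 1·6 + -1·3 = 3
  a_7 = 1·3 + -1·6 = -3
  a_8 = 1·-3 + -1·3 = -6
  a_9 = 1·-6 + -1·-3 = -3
  a_10 = 1·-3 + -1·-6 = 3

1,-1 ; 3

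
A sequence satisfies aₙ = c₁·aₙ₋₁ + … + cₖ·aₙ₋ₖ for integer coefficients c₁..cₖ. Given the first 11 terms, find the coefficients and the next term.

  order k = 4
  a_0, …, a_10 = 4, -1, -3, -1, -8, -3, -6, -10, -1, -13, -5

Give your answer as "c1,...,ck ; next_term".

  a_4 = 0·-1 + 1·-3 + 1·-1 + -1·4 = -8
  a_5 = 0·-8 + 1·-1 + 1·-3 + -1·-1 = -3
  a_6 = 0·-3 + 1·-8 + 1·-1 + -1·-3 = -6
  a_7 = 0·-6 + 1·-3 + 1·-8 + -1·-1 = -10
  a_8 = 0·-10 + 1·-6 + 1·-3 + -1·-8 = -1
  a_9 = 0·-1 + 1·-10 + 1·-6 + -1·-3 = -13
  a_10 = 0·-13 + 1·-1 + 1·-10 + -1·-6 = -5
  a_11 = 0·-5 + 1·-13 + 1·-1 + -1·-10 = -4

0,1,1,-1 ; -4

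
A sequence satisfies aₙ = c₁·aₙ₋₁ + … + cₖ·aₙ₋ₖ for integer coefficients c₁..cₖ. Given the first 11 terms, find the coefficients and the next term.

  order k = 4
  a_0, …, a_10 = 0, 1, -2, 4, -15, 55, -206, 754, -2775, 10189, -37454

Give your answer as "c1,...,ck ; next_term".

  a_4 = -3·4 + 3·-2 + 3·1 + 4·0 = -15
  a_5 = -3·-15 + 3·4 + 3·-2 + 4·1 = 55
  a_6 = -3·55 + 3·-15 + 3·4 + 4·-2 = -206
  a_7 = -3·-206 + 3·55 + 3·-15 + 4·4 = 754
  a_8 = -3·754 + 3·-206 + 3·55 + 4·-15 = -2775
  a_9 = -3·-2775 + 3·754 + 3·-206 + 4·55 = 10189
  a_10 = -3·10189 + 3·-2775 + 3·754 + 4·-206 = -37454
  a_11 = -3·-37454 + 3·10189 + 3·-2775 + 4·754 = 137620

-3,3,3,4 ; 137620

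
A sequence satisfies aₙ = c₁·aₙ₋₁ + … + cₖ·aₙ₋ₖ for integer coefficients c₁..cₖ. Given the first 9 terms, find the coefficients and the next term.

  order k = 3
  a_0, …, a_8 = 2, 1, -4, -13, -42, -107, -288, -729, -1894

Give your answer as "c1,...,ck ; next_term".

2,3,-4 ; -4823

  a_3 = 2·-4 + 3·1 + -4·2 = -13
  a_4 = 2·-13 + 3·-4 + -4·1 = -42
  a_5 = 2·-42 + 3·-13 + -4·-4 = -107
  a_6 = 2·-107 + 3·-42 + -4·-13 = -288
  a_7 = 2·-288 + 3·-107 + -4·-42 = -729
  a_8 = 2·-729 + 3·-288 + -4·-107 = -1894
  a_9 = 2·-1894 + 3·-729 + -4·-288 = -4823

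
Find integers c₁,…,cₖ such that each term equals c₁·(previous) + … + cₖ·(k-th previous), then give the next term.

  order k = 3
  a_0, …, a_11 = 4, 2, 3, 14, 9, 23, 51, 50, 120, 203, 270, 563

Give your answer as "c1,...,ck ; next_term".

  a_3 = 0·3 + 1·2 + 3·4 = 14
  a_4 = 0·14 + 1·3 + 3·2 = 9
  a_5 = 0·9 + 1·14 + 3·3 = 23
  a_6 = 0·23 + 1·9 + 3·14 = 51
  a_7 = 0·51 + 1·23 + 3·9 = 50
  a_8 = 0·50 + 1·51 + 3·23 = 120
  a_9 = 0·120 + 1·50 + 3·51 = 203
  a_10 = 0·203 + 1·120 + 3·50 = 270
  a_11 = 0·270 + 1·203 + 3·120 = 563
  a_12 = 0·563 + 1·270 + 3·203 = 879

0,1,3 ; 879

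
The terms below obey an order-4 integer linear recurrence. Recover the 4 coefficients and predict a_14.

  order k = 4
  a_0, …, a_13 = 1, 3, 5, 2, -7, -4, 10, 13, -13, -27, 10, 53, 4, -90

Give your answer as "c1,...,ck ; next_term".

  a_4 = 0·2 + -1·5 + -1·3 + 1·1 = -7
  a_5 = 0·-7 + -1·2 + -1·5 + 1·3 = -4
  a_6 = 0·-4 + -1·-7 + -1·2 + 1·5 = 10
  a_7 = 0·10 + -1·-4 + -1·-7 + 1·2 = 13
  a_8 = 0·13 + -1·10 + -1·-4 + 1·-7 = -13
  a_9 = 0·-13 + -1·13 + -1·10 + 1·-4 = -27
  a_10 = 0·-27 + -1·-13 + -1·13 + 1·10 = 10
  a_11 = 0·10 + -1·-27 + -1·-13 + 1·13 = 53
  a_12 = 0·53 + -1·10 + -1·-27 + 1·-13 = 4
  a_13 = 0·4 + -1·53 + -1·10 + 1·-27 = -90
  a_14 = 0·-90 + -1·4 + -1·53 + 1·10 = -47

0,-1,-1,1 ; -47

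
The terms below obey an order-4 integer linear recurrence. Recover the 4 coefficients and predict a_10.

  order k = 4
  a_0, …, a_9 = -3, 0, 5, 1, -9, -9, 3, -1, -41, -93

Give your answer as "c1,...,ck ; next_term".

  a_4 = 2·1 + -1·5 + 2·0 + 2·-3 = -9
  a_5 = 2·-9 + -1·1 + 2·5 + 2·0 = -9
  a_6 = 2·-9 + -1·-9 + 2·1 + 2·5 = 3
  a_7 = 2·3 + -1·-9 + 2·-9 + 2·1 = -1
  a_8 = 2·-1 + -1·3 + 2·-9 + 2·-9 = -41
  a_9 = 2·-41 + -1·-1 + 2·3 + 2·-9 = -93
  a_10 = 2·-93 + -1·-41 + 2·-1 + 2·3 = -141

2,-1,2,2 ; -141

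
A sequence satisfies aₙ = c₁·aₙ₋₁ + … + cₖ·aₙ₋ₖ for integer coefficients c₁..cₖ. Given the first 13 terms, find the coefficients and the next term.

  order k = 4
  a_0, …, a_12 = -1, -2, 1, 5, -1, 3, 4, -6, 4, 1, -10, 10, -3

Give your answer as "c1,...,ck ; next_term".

  a_4 = 0·5 + 0·1 + 1·-2 + -1·-1 = -1
  a_5 = 0·-1 + 0·5 + 1·1 + -1·-2 = 3
  a_6 = 0·3 + 0·-1 + 1·5 + -1·1 = 4
  a_7 = 0·4 + 0·3 + 1·-1 + -1·5 = -6
  a_8 = 0·-6 + 0·4 + 1·3 + -1·-1 = 4
  a_9 = 0·4 + 0·-6 + 1·4 + -1·3 = 1
  a_10 = 0·1 + 0·4 + 1·-6 + -1·4 = -10
  a_11 = 0·-10 + 0·1 + 1·4 + -1·-6 = 10
  a_12 = 0·10 + 0·-10 + 1·1 + -1·4 = -3
  a_13 = 0·-3 + 0·10 + 1·-10 + -1·1 = -11

0,0,1,-1 ; -11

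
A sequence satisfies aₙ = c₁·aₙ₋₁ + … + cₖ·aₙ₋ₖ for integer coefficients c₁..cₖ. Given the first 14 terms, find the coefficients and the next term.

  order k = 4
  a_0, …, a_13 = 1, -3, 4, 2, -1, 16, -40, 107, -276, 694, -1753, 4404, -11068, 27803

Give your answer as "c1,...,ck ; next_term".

-2,2,1,-2 ; -69832

  a_4 = -2·2 + 2·4 + 1·-3 + -2·1 = -1
  a_5 = -2·-1 + 2·2 + 1·4 + -2·-3 = 16
  a_6 = -2·16 + 2·-1 + 1·2 + -2·4 = -40
  a_7 = -2·-40 + 2·16 + 1·-1 + -2·2 = 107
  a_8 = -2·107 + 2·-40 + 1·16 + -2·-1 = -276
  a_9 = -2·-276 + 2·107 + 1·-40 + -2·16 = 694
  a_10 = -2·694 + 2·-276 + 1·107 + -2·-40 = -1753
  a_11 = -2·-1753 + 2·694 + 1·-276 + -2·107 = 4404
  a_12 = -2·4404 + 2·-1753 + 1·694 + -2·-276 = -11068
  a_13 = -2·-11068 + 2·4404 + 1·-1753 + -2·694 = 27803
  a_14 = -2·27803 + 2·-11068 + 1·4404 + -2·-1753 = -69832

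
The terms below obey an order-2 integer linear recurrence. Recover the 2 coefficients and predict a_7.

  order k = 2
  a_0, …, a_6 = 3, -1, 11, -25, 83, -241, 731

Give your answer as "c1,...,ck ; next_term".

  a_2 = -2·-1 + 3·3 = 11
  a_3 = -2·11 + 3·-1 = -25
  a_4 = -2·-25 + 3·11 = 83
  a_5 = -2·83 + 3·-25 = -241
  a_6 = -2·-241 + 3·83 = 731
  a_7 = -2·731 + 3·-241 = -2185

-2,3 ; -2185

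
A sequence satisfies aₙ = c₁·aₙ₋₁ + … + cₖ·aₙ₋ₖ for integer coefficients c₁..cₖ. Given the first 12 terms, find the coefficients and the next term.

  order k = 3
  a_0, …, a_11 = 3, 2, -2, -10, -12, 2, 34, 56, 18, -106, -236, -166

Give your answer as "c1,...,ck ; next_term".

1,-1,-2 ; 282

  a_3 = 1·-2 + -1·2 + -2·3 = -10
  a_4 = 1·-10 + -1·-2 + -2·2 = -12
  a_5 = 1·-12 + -1·-10 + -2·-2 = 2
  a_6 = 1·2 + -1·-12 + -2·-10 = 34
  a_7 = 1·34 + -1·2 + -2·-12 = 56
  a_8 = 1·56 + -1·34 + -2·2 = 18
  a_9 = 1·18 + -1·56 + -2·34 = -106
  a_10 = 1·-106 + -1·18 + -2·56 = -236
  a_11 = 1·-236 + -1·-106 + -2·18 = -166
  a_12 = 1·-166 + -1·-236 + -2·-106 = 282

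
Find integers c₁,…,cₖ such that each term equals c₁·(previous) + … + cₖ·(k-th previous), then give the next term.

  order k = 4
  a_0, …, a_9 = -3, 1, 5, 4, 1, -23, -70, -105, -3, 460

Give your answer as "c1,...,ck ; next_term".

  a_4 = 2·4 + -2·5 + -3·1 + -2·-3 = 1
  a_5 = 2·1 + -2·4 + -3·5 + -2·1 = -23
  a_6 = 2·-23 + -2·1 + -3·4 + -2·5 = -70
  a_7 = 2·-70 + -2·-23 + -3·1 + -2·4 = -105
  a_8 = 2·-105 + -2·-70 + -3·-23 + -2·1 = -3
  a_9 = 2·-3 + -2·-105 + -3·-70 + -2·-23 = 460
  a_10 = 2·460 + -2·-3 + -3·-105 + -2·-70 = 1381

2,-2,-3,-2 ; 1381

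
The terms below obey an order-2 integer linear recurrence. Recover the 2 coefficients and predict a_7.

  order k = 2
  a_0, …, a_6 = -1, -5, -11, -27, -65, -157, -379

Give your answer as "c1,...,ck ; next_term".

2,1 ; -915

  a_2 = 2·-5 + 1·-1 = -11
  a_3 = 2·-11 + 1·-5 = -27
  a_4 = 2·-27 + 1·-11 = -65
  a_5 = 2·-65 + 1·-27 = -157
  a_6 = 2·-157 + 1·-65 = -379
  a_7 = 2·-379 + 1·-157 = -915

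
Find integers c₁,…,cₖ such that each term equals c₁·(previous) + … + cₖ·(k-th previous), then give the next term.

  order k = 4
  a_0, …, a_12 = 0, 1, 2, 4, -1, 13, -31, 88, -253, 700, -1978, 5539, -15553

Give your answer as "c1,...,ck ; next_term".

  a_4 = -2·4 + 3·2 + 1·1 + -3·0 = -1
  a_5 = -2·-1 + 3·4 + 1·2 + -3·1 = 13
  a_6 = -2·13 + 3·-1 + 1·4 + -3·2 = -31
  a_7 = -2·-31 + 3·13 + 1·-1 + -3·4 = 88
  a_8 = -2·88 + 3·-31 + 1·13 + -3·-1 = -253
  a_9 = -2·-253 + 3·88 + 1·-31 + -3·13 = 700
  a_10 = -2·700 + 3·-253 + 1·88 + -3·-31 = -1978
  a_11 = -2·-1978 + 3·700 + 1·-253 + -3·88 = 5539
  a_12 = -2·5539 + 3·-1978 + 1·700 + -3·-253 = -15553
  a_13 = -2·-15553 + 3·5539 + 1·-1978 + -3·700 = 43645

-2,3,1,-3 ; 43645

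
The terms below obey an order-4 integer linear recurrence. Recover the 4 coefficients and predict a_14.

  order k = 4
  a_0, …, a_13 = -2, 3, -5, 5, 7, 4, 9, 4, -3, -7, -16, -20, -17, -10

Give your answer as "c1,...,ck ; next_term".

  a_4 = 1·5 + 0·-5 + 0·3 + -1·-2 = 7
  a_5 = 1·7 + 0·5 + 0·-5 + -1·3 = 4
  a_6 = 1·4 + 0·7 + 0·5 + -1·-5 = 9
  a_7 = 1·9 + 0·4 + 0·7 + -1·5 = 4
  a_8 = 1·4 + 0·9 + 0·4 + -1·7 = -3
  a_9 = 1·-3 + 0·4 + 0·9 + -1·4 = -7
  a_10 = 1·-7 + 0·-3 + 0·4 + -1·9 = -16
  a_11 = 1·-16 + 0·-7 + 0·-3 + -1·4 = -20
  a_12 = 1·-20 + 0·-16 + 0·-7 + -1·-3 = -17
  a_13 = 1·-17 + 0·-20 + 0·-16 + -1·-7 = -10
  a_14 = 1·-10 + 0·-17 + 0·-20 + -1·-16 = 6

1,0,0,-1 ; 6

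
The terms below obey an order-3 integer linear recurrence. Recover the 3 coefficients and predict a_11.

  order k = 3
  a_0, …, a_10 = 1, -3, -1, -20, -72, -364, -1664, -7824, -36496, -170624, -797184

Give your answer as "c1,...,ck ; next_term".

  a_3 = 4·-1 + 4·-3 + -4·1 = -20
  a_4 = 4·-20 + 4·-1 + -4·-3 = -72
  a_5 = 4·-72 + 4·-20 + -4·-1 = -364
  a_6 = 4·-364 + 4·-72 + -4·-20 = -1664
  a_7 = 4·-1664 + 4·-364 + -4·-72 = -7824
  a_8 = 4·-7824 + 4·-1664 + -4·-364 = -36496
  a_9 = 4·-36496 + 4·-7824 + -4·-1664 = -170624
  a_10 = 4·-170624 + 4·-36496 + -4·-7824 = -797184
  a_11 = 4·-797184 + 4·-170624 + -4·-36496 = -3725248

4,4,-4 ; -3725248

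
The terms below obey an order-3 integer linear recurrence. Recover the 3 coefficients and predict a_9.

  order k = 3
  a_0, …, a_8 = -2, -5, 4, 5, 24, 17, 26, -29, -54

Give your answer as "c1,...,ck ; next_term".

  a_3 = 1·4 + 1·-5 + -3·-2 = 5
  a_4 = 1·5 + 1·4 + -3·-5 = 24
  a_5 = 1·24 + 1·5 + -3·4 = 17
  a_6 = 1·17 + 1·24 + -3·5 = 26
  a_7 = 1·26 + 1·17 + -3·24 = -29
  a_8 = 1·-29 + 1·26 + -3·17 = -54
  a_9 = 1·-54 + 1·-29 + -3·26 = -161

1,1,-3 ; -161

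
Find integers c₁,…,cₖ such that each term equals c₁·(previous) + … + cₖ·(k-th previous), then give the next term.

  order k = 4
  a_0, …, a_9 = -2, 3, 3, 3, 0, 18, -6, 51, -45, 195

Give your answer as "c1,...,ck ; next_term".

  a_4 = -1·3 + 2·3 + 1·3 + 3·-2 = 0
  a_5 = -1·0 + 2·3 + 1·3 + 3·3 = 18
  a_6 = -1·18 + 2·0 + 1·3 + 3·3 = -6
  a_7 = -1·-6 + 2·18 + 1·0 + 3·3 = 51
  a_8 = -1·51 + 2·-6 + 1·18 + 3·0 = -45
  a_9 = -1·-45 + 2·51 + 1·-6 + 3·18 = 195
  a_10 = -1·195 + 2·-45 + 1·51 + 3·-6 = -252

-1,2,1,3 ; -252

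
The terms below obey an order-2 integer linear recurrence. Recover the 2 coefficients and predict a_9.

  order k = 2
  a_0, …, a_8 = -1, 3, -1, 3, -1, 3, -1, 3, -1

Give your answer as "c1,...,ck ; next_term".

  a_2 = 0·3 + 1·-1 = -1
  a_3 = 0·-1 + 1·3 = 3
  a_4 = 0·3 + 1·-1 = -1
  a_5 = 0·-1 + 1·3 = 3
  a_6 = 0·3 + 1·-1 = -1
  a_7 = 0·-1 + 1·3 = 3
  a_8 = 0·3 + 1·-1 = -1
  a_9 = 0·-1 + 1·3 = 3

0,1 ; 3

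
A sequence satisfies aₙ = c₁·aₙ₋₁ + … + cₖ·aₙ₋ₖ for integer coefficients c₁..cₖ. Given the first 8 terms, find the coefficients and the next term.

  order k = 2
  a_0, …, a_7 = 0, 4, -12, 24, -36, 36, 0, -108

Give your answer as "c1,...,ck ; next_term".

  a_2 = -3·4 + -3·0 = -12
  a_3 = -3·-12 + -3·4 = 24
  a_4 = -3·24 + -3·-12 = -36
  a_5 = -3·-36 + -3·24 = 36
  a_6 = -3·36 + -3·-36 = 0
  a_7 = -3·0 + -3·36 = -108
  a_8 = -3·-108 + -3·0 = 324

-3,-3 ; 324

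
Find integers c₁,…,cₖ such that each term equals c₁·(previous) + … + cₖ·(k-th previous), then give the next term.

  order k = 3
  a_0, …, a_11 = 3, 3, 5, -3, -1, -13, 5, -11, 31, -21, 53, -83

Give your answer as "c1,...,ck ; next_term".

0,1,-2 ; 95

  a_3 = 0·5 + 1·3 + -2·3 = -3
  a_4 = 0·-3 + 1·5 + -2·3 = -1
  a_5 = 0·-1 + 1·-3 + -2·5 = -13
  a_6 = 0·-13 + 1·-1 + -2·-3 = 5
  a_7 = 0·5 + 1·-13 + -2·-1 = -11
  a_8 = 0·-11 + 1·5 + -2·-13 = 31
  a_9 = 0·31 + 1·-11 + -2·5 = -21
  a_10 = 0·-21 + 1·31 + -2·-11 = 53
  a_11 = 0·53 + 1·-21 + -2·31 = -83
  a_12 = 0·-83 + 1·53 + -2·-21 = 95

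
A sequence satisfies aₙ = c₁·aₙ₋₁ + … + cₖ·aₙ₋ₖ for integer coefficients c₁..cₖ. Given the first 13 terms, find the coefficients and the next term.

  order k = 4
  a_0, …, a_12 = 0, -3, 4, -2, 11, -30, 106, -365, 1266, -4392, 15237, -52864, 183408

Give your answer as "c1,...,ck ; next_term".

-3,2,1,-1 ; -636323

  a_4 = -3·-2 + 2·4 + 1·-3 + -1·0 = 11
  a_5 = -3·11 + 2·-2 + 1·4 + -1·-3 = -30
  a_6 = -3·-30 + 2·11 + 1·-2 + -1·4 = 106
  a_7 = -3·106 + 2·-30 + 1·11 + -1·-2 = -365
  a_8 = -3·-365 + 2·106 + 1·-30 + -1·11 = 1266
  a_9 = -3·1266 + 2·-365 + 1·106 + -1·-30 = -4392
  a_10 = -3·-4392 + 2·1266 + 1·-365 + -1·106 = 15237
  a_11 = -3·15237 + 2·-4392 + 1·1266 + -1·-365 = -52864
  a_12 = -3·-52864 + 2·15237 + 1·-4392 + -1·1266 = 183408
  a_13 = -3·183408 + 2·-52864 + 1·15237 + -1·-4392 = -636323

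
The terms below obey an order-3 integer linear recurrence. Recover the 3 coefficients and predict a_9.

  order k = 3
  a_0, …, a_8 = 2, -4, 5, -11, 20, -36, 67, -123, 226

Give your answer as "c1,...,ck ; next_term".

-1,1,-1 ; -416

  a_3 = -1·5 + 1·-4 + -1·2 = -11
  a_4 = -1·-11 + 1·5 + -1·-4 = 20
  a_5 = -1·20 + 1·-11 + -1·5 = -36
  a_6 = -1·-36 + 1·20 + -1·-11 = 67
  a_7 = -1·67 + 1·-36 + -1·20 = -123
  a_8 = -1·-123 + 1·67 + -1·-36 = 226
  a_9 = -1·226 + 1·-123 + -1·67 = -416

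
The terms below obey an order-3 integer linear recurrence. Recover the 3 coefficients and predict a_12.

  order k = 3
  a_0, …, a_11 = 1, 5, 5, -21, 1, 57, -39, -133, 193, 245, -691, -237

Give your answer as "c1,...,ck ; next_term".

-1,-3,-1 ; 2065

  a_3 = -1·5 + -3·5 + -1·1 = -21
  a_4 = -1·-21 + -3·5 + -1·5 = 1
  a_5 = -1·1 + -3·-21 + -1·5 = 57
  a_6 = -1·57 + -3·1 + -1·-21 = -39
  a_7 = -1·-39 + -3·57 + -1·1 = -133
  a_8 = -1·-133 + -3·-39 + -1·57 = 193
  a_9 = -1·193 + -3·-133 + -1·-39 = 245
  a_10 = -1·245 + -3·193 + -1·-133 = -691
  a_11 = -1·-691 + -3·245 + -1·193 = -237
  a_12 = -1·-237 + -3·-691 + -1·245 = 2065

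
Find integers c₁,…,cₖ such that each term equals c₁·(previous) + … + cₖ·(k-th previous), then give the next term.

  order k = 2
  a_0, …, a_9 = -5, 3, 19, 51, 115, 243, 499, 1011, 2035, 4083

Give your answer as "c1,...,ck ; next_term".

3,-2 ; 8179

  a_2 = 3·3 + -2·-5 = 19
  a_3 = 3·19 + -2·3 = 51
  a_4 = 3·51 + -2·19 = 115
  a_5 = 3·115 + -2·51 = 243
  a_6 = 3·243 + -2·115 = 499
  a_7 = 3·499 + -2·243 = 1011
  a_8 = 3·1011 + -2·499 = 2035
  a_9 = 3·2035 + -2·1011 = 4083
  a_10 = 3·4083 + -2·2035 = 8179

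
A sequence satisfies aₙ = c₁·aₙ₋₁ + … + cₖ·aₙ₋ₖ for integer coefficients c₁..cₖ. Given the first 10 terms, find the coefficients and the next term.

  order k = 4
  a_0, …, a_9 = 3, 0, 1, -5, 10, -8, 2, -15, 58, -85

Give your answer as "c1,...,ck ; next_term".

  a_4 = -2·-5 + -3·1 + -3·0 + 1·3 = 10
  a_5 = -2·10 + -3·-5 + -3·1 + 1·0 = -8
  a_6 = -2·-8 + -3·10 + -3·-5 + 1·1 = 2
  a_7 = -2·2 + -3·-8 + -3·10 + 1·-5 = -15
  a_8 = -2·-15 + -3·2 + -3·-8 + 1·10 = 58
  a_9 = -2·58 + -3·-15 + -3·2 + 1·-8 = -85
  a_10 = -2·-85 + -3·58 + -3·-15 + 1·2 = 43

-2,-3,-3,1 ; 43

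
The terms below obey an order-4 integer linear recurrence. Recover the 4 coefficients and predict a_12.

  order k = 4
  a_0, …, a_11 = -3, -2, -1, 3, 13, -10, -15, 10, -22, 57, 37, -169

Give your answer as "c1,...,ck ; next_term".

  a_4 = -1·3 + -2·-1 + -1·-2 + -4·-3 = 13
  a_5 = -1·13 + -2·3 + -1·-1 + -4·-2 = -10
  a_6 = -1·-10 + -2·13 + -1·3 + -4·-1 = -15
  a_7 = -1·-15 + -2·-10 + -1·13 + -4·3 = 10
  a_8 = -1·10 + -2·-15 + -1·-10 + -4·13 = -22
  a_9 = -1·-22 + -2·10 + -1·-15 + -4·-10 = 57
  a_10 = -1·57 + -2·-22 + -1·10 + -4·-15 = 37
  a_11 = -1·37 + -2·57 + -1·-22 + -4·10 = -169
  a_12 = -1·-169 + -2·37 + -1·57 + -4·-22 = 126

-1,-2,-1,-4 ; 126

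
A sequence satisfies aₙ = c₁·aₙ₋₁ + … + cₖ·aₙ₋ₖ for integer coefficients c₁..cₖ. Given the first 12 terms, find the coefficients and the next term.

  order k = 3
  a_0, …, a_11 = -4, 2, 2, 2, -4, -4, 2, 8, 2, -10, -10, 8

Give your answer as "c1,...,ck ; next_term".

  a_3 = 0·2 + -1·2 + -1·-4 = 2
  a_4 = 0·2 + -1·2 + -1·2 = -4
  a_5 = 0·-4 + -1·2 + -1·2 = -4
  a_6 = 0·-4 + -1·-4 + -1·2 = 2
  a_7 = 0·2 + -1·-4 + -1·-4 = 8
  a_8 = 0·8 + -1·2 + -1·-4 = 2
  a_9 = 0·2 + -1·8 + -1·2 = -10
  a_10 = 0·-10 + -1·2 + -1·8 = -10
  a_11 = 0·-10 + -1·-10 + -1·2 = 8
  a_12 = 0·8 + -1·-10 + -1·-10 = 20

0,-1,-1 ; 20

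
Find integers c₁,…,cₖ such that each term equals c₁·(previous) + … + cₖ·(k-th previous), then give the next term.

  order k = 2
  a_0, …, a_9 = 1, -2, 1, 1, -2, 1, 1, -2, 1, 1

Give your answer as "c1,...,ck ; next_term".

-1,-1 ; -2

  a_2 = -1·-2 + -1·1 = 1
  a_3 = -1·1 + -1·-2 = 1
  a_4 = -1·1 + -1·1 = -2
  a_5 = -1·-2 + -1·1 = 1
  a_6 = -1·1 + -1·-2 = 1
  a_7 = -1·1 + -1·1 = -2
  a_8 = -1·-2 + -1·1 = 1
  a_9 = -1·1 + -1·-2 = 1
  a_10 = -1·1 + -1·1 = -2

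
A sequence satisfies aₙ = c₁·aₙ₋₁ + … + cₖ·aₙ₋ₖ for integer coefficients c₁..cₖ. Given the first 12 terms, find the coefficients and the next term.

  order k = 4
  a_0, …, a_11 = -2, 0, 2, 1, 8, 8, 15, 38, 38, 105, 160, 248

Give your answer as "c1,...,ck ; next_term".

  a_4 = 0·1 + 2·2 + 3·0 + -2·-2 = 8
  a_5 = 0·8 + 2·1 + 3·2 + -2·0 = 8
  a_6 = 0·8 + 2·8 + 3·1 + -2·2 = 15
  a_7 = 0·15 + 2·8 + 3·8 + -2·1 = 38
  a_8 = 0·38 + 2·15 + 3·8 + -2·8 = 38
  a_9 = 0·38 + 2·38 + 3·15 + -2·8 = 105
  a_10 = 0·105 + 2·38 + 3·38 + -2·15 = 160
  a_11 = 0·160 + 2·105 + 3·38 + -2·38 = 248
  a_12 = 0·248 + 2·160 + 3·105 + -2·38 = 559

0,2,3,-2 ; 559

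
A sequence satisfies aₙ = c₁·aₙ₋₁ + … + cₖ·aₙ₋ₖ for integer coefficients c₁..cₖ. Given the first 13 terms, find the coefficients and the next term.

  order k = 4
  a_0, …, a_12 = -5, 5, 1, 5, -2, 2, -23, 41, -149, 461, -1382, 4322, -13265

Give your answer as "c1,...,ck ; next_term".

  a_4 = -2·5 + 3·1 + -2·5 + -3·-5 = -2
  a_5 = -2·-2 + 3·5 + -2·1 + -3·5 = 2
  a_6 = -2·2 + 3·-2 + -2·5 + -3·1 = -23
  a_7 = -2·-23 + 3·2 + -2·-2 + -3·5 = 41
  a_8 = -2·41 + 3·-23 + -2·2 + -3·-2 = -149
  a_9 = -2·-149 + 3·41 + -2·-23 + -3·2 = 461
  a_10 = -2·461 + 3·-149 + -2·41 + -3·-23 = -1382
  a_11 = -2·-1382 + 3·461 + -2·-149 + -3·41 = 4322
  a_12 = -2·4322 + 3·-1382 + -2·461 + -3·-149 = -13265
  a_13 = -2·-13265 + 3·4322 + -2·-1382 + -3·461 = 40877

-2,3,-2,-3 ; 40877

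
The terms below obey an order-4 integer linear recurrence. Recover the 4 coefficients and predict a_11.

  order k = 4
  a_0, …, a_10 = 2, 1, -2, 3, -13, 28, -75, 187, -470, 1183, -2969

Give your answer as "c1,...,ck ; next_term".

  a_4 = -2·3 + 2·-2 + 1·1 + -2·2 = -13
  a_5 = -2·-13 + 2·3 + 1·-2 + -2·1 = 28
  a_6 = -2·28 + 2·-13 + 1·3 + -2·-2 = -75
  a_7 = -2·-75 + 2·28 + 1·-13 + -2·3 = 187
  a_8 = -2·187 + 2·-75 + 1·28 + -2·-13 = -470
  a_9 = -2·-470 + 2·187 + 1·-75 + -2·28 = 1183
  a_10 = -2·1183 + 2·-470 + 1·187 + -2·-75 = -2969
  a_11 = -2·-2969 + 2·1183 + 1·-470 + -2·187 = 7460

-2,2,1,-2 ; 7460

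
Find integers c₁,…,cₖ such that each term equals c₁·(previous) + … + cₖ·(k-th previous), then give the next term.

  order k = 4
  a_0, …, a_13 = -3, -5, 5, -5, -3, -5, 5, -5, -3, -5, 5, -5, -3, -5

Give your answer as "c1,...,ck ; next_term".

  a_4 = 0·-5 + 0·5 + 0·-5 + 1·-3 = -3
  a_5 = 0·-3 + 0·-5 + 0·5 + 1·-5 = -5
  a_6 = 0·-5 + 0·-3 + 0·-5 + 1·5 = 5
  a_7 = 0·5 + 0·-5 + 0·-3 + 1·-5 = -5
  a_8 = 0·-5 + 0·5 + 0·-5 + 1·-3 = -3
  a_9 = 0·-3 + 0·-5 + 0·5 + 1·-5 = -5
  a_10 = 0·-5 + 0·-3 + 0·-5 + 1·5 = 5
  a_11 = 0·5 + 0·-5 + 0·-3 + 1·-5 = -5
  a_12 = 0·-5 + 0·5 + 0·-5 + 1·-3 = -3
  a_13 = 0·-3 + 0·-5 + 0·5 + 1·-5 = -5
  a_14 = 0·-5 + 0·-3 + 0·-5 + 1·5 = 5

0,0,0,1 ; 5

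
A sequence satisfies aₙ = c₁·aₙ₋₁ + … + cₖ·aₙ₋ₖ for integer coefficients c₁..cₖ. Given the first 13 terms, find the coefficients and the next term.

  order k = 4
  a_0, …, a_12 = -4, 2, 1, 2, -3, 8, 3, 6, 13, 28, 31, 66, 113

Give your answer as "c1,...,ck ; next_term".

  a_4 = 0·2 + 1·1 + 2·2 + 2·-4 = -3
  a_5 = 0·-3 + 1·2 + 2·1 + 2·2 = 8
  a_6 = 0·8 + 1·-3 + 2·2 + 2·1 = 3
  a_7 = 0·3 + 1·8 + 2·-3 + 2·2 = 6
  a_8 = 0·6 + 1·3 + 2·8 + 2·-3 = 13
  a_9 = 0·13 + 1·6 + 2·3 + 2·8 = 28
  a_10 = 0·28 + 1·13 + 2·6 + 2·3 = 31
  a_11 = 0·31 + 1·28 + 2·13 + 2·6 = 66
  a_12 = 0·66 + 1·31 + 2·28 + 2·13 = 113
  a_13 = 0·113 + 1·66 + 2·31 + 2·28 = 184

0,1,2,2 ; 184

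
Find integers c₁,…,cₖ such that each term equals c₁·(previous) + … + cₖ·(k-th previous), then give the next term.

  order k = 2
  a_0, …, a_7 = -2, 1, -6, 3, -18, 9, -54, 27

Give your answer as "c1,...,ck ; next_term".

  a_2 = 0·1 + 3·-2 = -6
  a_3 = 0·-6 + 3·1 = 3
  a_4 = 0·3 + 3·-6 = -18
  a_5 = 0·-18 + 3·3 = 9
  a_6 = 0·9 + 3·-18 = -54
  a_7 = 0·-54 + 3·9 = 27
  a_8 = 0·27 + 3·-54 = -162

0,3 ; -162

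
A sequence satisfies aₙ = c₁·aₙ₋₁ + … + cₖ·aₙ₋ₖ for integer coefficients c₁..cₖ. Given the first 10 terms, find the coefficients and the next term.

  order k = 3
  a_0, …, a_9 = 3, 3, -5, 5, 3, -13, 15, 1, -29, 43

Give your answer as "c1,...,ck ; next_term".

-1,-1,1 ; -13

  a_3 = -1·-5 + -1·3 + 1·3 = 5
  a_4 = -1·5 + -1·-5 + 1·3 = 3
  a_5 = -1·3 + -1·5 + 1·-5 = -13
  a_6 = -1·-13 + -1·3 + 1·5 = 15
  a_7 = -1·15 + -1·-13 + 1·3 = 1
  a_8 = -1·1 + -1·15 + 1·-13 = -29
  a_9 = -1·-29 + -1·1 + 1·15 = 43
  a_10 = -1·43 + -1·-29 + 1·1 = -13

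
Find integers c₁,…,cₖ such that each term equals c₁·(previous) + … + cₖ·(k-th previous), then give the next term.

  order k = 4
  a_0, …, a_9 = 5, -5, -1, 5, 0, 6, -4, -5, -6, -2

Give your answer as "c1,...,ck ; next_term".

  a_4 = 0·5 + 0·-1 + -1·-5 + -1·5 = 0
  a_5 = 0·0 + 0·5 + -1·-1 + -1·-5 = 6
  a_6 = 0·6 + 0·0 + -1·5 + -1·-1 = -4
  a_7 = 0·-4 + 0·6 + -1·0 + -1·5 = -5
  a_8 = 0·-5 + 0·-4 + -1·6 + -1·0 = -6
  a_9 = 0·-6 + 0·-5 + -1·-4 + -1·6 = -2
  a_10 = 0·-2 + 0·-6 + -1·-5 + -1·-4 = 9

0,0,-1,-1 ; 9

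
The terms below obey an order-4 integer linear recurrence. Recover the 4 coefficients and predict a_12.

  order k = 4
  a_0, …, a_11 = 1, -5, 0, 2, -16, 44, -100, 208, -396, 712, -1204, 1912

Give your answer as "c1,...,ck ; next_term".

  a_4 = -2·2 + 1·0 + 2·-5 + -2·1 = -16
  a_5 = -2·-16 + 1·2 + 2·0 + -2·-5 = 44
  a_6 = -2·44 + 1·-16 + 2·2 + -2·0 = -100
  a_7 = -2·-100 + 1·44 + 2·-16 + -2·2 = 208
  a_8 = -2·208 + 1·-100 + 2·44 + -2·-16 = -396
  a_9 = -2·-396 + 1·208 + 2·-100 + -2·44 = 712
  a_10 = -2·712 + 1·-396 + 2·208 + -2·-100 = -1204
  a_11 = -2·-1204 + 1·712 + 2·-396 + -2·208 = 1912
  a_12 = -2·1912 + 1·-1204 + 2·712 + -2·-396 = -2812

-2,1,2,-2 ; -2812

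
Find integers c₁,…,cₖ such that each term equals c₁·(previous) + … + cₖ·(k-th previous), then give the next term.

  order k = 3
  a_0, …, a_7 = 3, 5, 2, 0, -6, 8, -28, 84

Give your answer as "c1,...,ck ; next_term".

  a_3 = -2·2 + 2·5 + -2·3 = 0
  a_4 = -2·0 + 2·2 + -2·5 = -6
  a_5 = -2·-6 + 2·0 + -2·2 = 8
  a_6 = -2·8 + 2·-6 + -2·0 = -28
  a_7 = -2·-28 + 2·8 + -2·-6 = 84
  a_8 = -2·84 + 2·-28 + -2·8 = -240

-2,2,-2 ; -240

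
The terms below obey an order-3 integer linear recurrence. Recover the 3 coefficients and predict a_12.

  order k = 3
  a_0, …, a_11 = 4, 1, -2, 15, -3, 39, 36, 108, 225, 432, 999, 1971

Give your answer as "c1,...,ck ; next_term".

0,3,3 ; 4293

  a_3 = 0·-2 + 3·1 + 3·4 = 15
  a_4 = 0·15 + 3·-2 + 3·1 = -3
  a_5 = 0·-3 + 3·15 + 3·-2 = 39
  a_6 = 0·39 + 3·-3 + 3·15 = 36
  a_7 = 0·36 + 3·39 + 3·-3 = 108
  a_8 = 0·108 + 3·36 + 3·39 = 225
  a_9 = 0·225 + 3·108 + 3·36 = 432
  a_10 = 0·432 + 3·225 + 3·108 = 999
  a_11 = 0·999 + 3·432 + 3·225 = 1971
  a_12 = 0·1971 + 3·999 + 3·432 = 4293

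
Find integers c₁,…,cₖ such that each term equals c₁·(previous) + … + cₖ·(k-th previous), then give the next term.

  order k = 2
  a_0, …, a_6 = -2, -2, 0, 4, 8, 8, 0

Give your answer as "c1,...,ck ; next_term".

  a_2 = 2·-2 + -2·-2 = 0
  a_3 = 2·0 + -2·-2 = 4
  a_4 = 2·4 + -2·0 = 8
  a_5 = 2·8 + -2·4 = 8
  a_6 = 2·8 + -2·8 = 0
  a_7 = 2·0 + -2·8 = -16

2,-2 ; -16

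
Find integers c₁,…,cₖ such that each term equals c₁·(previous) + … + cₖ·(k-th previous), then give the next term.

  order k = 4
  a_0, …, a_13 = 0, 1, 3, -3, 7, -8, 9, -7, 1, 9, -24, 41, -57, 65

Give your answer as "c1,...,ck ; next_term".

-1,1,1,-1 ; -57

  a_4 = -1·-3 + 1·3 + 1·1 + -1·0 = 7
  a_5 = -1·7 + 1·-3 + 1·3 + -1·1 = -8
  a_6 = -1·-8 + 1·7 + 1·-3 + -1·3 = 9
  a_7 = -1·9 + 1·-8 + 1·7 + -1·-3 = -7
  a_8 = -1·-7 + 1·9 + 1·-8 + -1·7 = 1
  a_9 = -1·1 + 1·-7 + 1·9 + -1·-8 = 9
  a_10 = -1·9 + 1·1 + 1·-7 + -1·9 = -24
  a_11 = -1·-24 + 1·9 + 1·1 + -1·-7 = 41
  a_12 = -1·41 + 1·-24 + 1·9 + -1·1 = -57
  a_13 = -1·-57 + 1·41 + 1·-24 + -1·9 = 65
  a_14 = -1·65 + 1·-57 + 1·41 + -1·-24 = -57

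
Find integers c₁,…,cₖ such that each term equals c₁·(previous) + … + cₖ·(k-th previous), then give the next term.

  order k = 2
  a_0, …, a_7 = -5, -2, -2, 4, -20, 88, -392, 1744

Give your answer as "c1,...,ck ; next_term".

  a_2 = -4·-2 + 2·-5 = -2
  a_3 = -4·-2 + 2·-2 = 4
  a_4 = -4·4 + 2·-2 = -20
  a_5 = -4·-20 + 2·4 = 88
  a_6 = -4·88 + 2·-20 = -392
  a_7 = -4·-392 + 2·88 = 1744
  a_8 = -4·1744 + 2·-392 = -7760

-4,2 ; -7760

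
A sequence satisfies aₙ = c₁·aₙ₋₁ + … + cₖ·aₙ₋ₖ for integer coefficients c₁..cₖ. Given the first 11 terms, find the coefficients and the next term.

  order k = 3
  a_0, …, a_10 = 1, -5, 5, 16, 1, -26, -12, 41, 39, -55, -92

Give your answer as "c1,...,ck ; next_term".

  a_3 = 1·5 + -2·-5 + 1·1 = 16
  a_4 = 1·16 + -2·5 + 1·-5 = 1
  a_5 = 1·1 + -2·16 + 1·5 = -26
  a_6 = 1·-26 + -2·1 + 1·16 = -12
  a_7 = 1·-12 + -2·-26 + 1·1 = 41
  a_8 = 1·41 + -2·-12 + 1·-26 = 39
  a_9 = 1·39 + -2·41 + 1·-12 = -55
  a_10 = 1·-55 + -2·39 + 1·41 = -92
  a_11 = 1·-92 + -2·-55 + 1·39 = 57

1,-2,1 ; 57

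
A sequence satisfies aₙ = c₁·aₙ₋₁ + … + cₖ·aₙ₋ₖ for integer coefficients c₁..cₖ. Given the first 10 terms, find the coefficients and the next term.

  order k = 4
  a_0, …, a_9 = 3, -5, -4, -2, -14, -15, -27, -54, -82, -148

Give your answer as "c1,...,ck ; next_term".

  a_4 = 1·-2 + 1·-4 + 1·-5 + -1·3 = -14
  a_5 = 1·-14 + 1·-2 + 1·-4 + -1·-5 = -15
  a_6 = 1·-15 + 1·-14 + 1·-2 + -1·-4 = -27
  a_7 = 1·-27 + 1·-15 + 1·-14 + -1·-2 = -54
  a_8 = 1·-54 + 1·-27 + 1·-15 + -1·-14 = -82
  a_9 = 1·-82 + 1·-54 + 1·-27 + -1·-15 = -148
  a_10 = 1·-148 + 1·-82 + 1·-54 + -1·-27 = -257

1,1,1,-1 ; -257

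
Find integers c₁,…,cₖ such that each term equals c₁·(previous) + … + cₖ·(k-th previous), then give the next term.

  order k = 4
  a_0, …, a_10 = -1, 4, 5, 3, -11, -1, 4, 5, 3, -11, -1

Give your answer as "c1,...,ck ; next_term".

  a_4 = -1·3 + -1·5 + -1·4 + -1·-1 = -11
  a_5 = -1·-11 + -1·3 + -1·5 + -1·4 = -1
  a_6 = -1·-1 + -1·-11 + -1·3 + -1·5 = 4
  a_7 = -1·4 + -1·-1 + -1·-11 + -1·3 = 5
  a_8 = -1·5 + -1·4 + -1·-1 + -1·-11 = 3
  a_9 = -1·3 + -1·5 + -1·4 + -1·-1 = -11
  a_10 = -1·-11 + -1·3 + -1·5 + -1·4 = -1
  a_11 = -1·-1 + -1·-11 + -1·3 + -1·5 = 4

-1,-1,-1,-1 ; 4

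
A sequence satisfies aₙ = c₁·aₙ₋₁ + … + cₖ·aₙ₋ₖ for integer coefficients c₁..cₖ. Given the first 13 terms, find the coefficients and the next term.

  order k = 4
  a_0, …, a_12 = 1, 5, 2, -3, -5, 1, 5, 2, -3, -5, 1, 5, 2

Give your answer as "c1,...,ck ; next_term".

-1,-1,-1,-1 ; -3

  a_4 = -1·-3 + -1·2 + -1·5 + -1·1 = -5
  a_5 = -1·-5 + -1·-3 + -1·2 + -1·5 = 1
  a_6 = -1·1 + -1·-5 + -1·-3 + -1·2 = 5
  a_7 = -1·5 + -1·1 + -1·-5 + -1·-3 = 2
  a_8 = -1·2 + -1·5 + -1·1 + -1·-5 = -3
  a_9 = -1·-3 + -1·2 + -1·5 + -1·1 = -5
  a_10 = -1·-5 + -1·-3 + -1·2 + -1·5 = 1
  a_11 = -1·1 + -1·-5 + -1·-3 + -1·2 = 5
  a_12 = -1·5 + -1·1 + -1·-5 + -1·-3 = 2
  a_13 = -1·2 + -1·5 + -1·1 + -1·-5 = -3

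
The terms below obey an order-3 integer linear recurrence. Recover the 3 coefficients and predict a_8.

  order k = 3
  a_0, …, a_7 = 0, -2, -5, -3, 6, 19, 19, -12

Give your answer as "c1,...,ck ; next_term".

  a_3 = 1·-5 + -1·-2 + -2·0 = -3
  a_4 = 1·-3 + -1·-5 + -2·-2 = 6
  a_5 = 1·6 + -1·-3 + -2·-5 = 19
  a_6 = 1·19 + -1·6 + -2·-3 = 19
  a_7 = 1·19 + -1·19 + -2·6 = -12
  a_8 = 1·-12 + -1·19 + -2·19 = -69

1,-1,-2 ; -69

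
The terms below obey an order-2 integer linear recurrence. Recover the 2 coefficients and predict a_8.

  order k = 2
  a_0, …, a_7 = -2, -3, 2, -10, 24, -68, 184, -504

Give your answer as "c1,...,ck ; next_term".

-2,2 ; 1376

  a_2 = -2·-3 + 2·-2 = 2
  a_3 = -2·2 + 2·-3 = -10
  a_4 = -2·-10 + 2·2 = 24
  a_5 = -2·24 + 2·-10 = -68
  a_6 = -2·-68 + 2·24 = 184
  a_7 = -2·184 + 2·-68 = -504
  a_8 = -2·-504 + 2·184 = 1376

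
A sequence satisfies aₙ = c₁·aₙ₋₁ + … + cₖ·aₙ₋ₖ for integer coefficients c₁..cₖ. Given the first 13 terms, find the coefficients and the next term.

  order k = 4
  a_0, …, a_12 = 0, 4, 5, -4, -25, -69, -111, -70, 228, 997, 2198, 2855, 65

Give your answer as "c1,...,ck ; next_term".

  a_4 = 2·-4 + -1·5 + -3·4 + -2·0 = -25
  a_5 = 2·-25 + -1·-4 + -3·5 + -2·4 = -69
  a_6 = 2·-69 + -1·-25 + -3·-4 + -2·5 = -111
  a_7 = 2·-111 + -1·-69 + -3·-25 + -2·-4 = -70
  a_8 = 2·-70 + -1·-111 + -3·-69 + -2·-25 = 228
  a_9 = 2·228 + -1·-70 + -3·-111 + -2·-69 = 997
  a_10 = 2·997 + -1·228 + -3·-70 + -2·-111 = 2198
  a_11 = 2·2198 + -1·997 + -3·228 + -2·-70 = 2855
  a_12 = 2·2855 + -1·2198 + -3·997 + -2·228 = 65
  a_13 = 2·65 + -1·2855 + -3·2198 + -2·997 = -11313

2,-1,-3,-2 ; -11313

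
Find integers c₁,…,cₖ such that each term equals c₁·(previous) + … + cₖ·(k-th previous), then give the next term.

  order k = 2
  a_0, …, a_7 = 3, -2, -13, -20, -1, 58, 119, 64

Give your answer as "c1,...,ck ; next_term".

2,-3 ; -229

  a_2 = 2·-2 + -3·3 = -13
  a_3 = 2·-13 + -3·-2 = -20
  a_4 = 2·-20 + -3·-13 = -1
  a_5 = 2·-1 + -3·-20 = 58
  a_6 = 2·58 + -3·-1 = 119
  a_7 = 2·119 + -3·58 = 64
  a_8 = 2·64 + -3·119 = -229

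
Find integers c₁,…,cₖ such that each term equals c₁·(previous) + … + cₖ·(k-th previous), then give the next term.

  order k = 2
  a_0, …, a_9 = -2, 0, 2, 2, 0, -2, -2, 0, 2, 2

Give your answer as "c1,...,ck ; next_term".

  a_2 = 1·0 + -1·-2 = 2
  a_3 = 1·2 + -1·0 = 2
  a_4 = 1·2 + -1·2 = 0
  a_5 = 1·0 + -1·2 = -2
  a_6 = 1·-2 + -1·0 = -2
  a_7 = 1·-2 + -1·-2 = 0
  a_8 = 1·0 + -1·-2 = 2
  a_9 = 1·2 + -1·0 = 2
  a_10 = 1·2 + -1·2 = 0

1,-1 ; 0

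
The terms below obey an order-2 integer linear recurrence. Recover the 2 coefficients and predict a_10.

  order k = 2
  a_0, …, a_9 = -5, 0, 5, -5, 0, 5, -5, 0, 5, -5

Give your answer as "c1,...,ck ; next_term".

  a_2 = -1·0 + -1·-5 = 5
  a_3 = -1·5 + -1·0 = -5
  a_4 = -1·-5 + -1·5 = 0
  a_5 = -1·0 + -1·-5 = 5
  a_6 = -1·5 + -1·0 = -5
  a_7 = -1·-5 + -1·5 = 0
  a_8 = -1·0 + -1·-5 = 5
  a_9 = -1·5 + -1·0 = -5
  a_10 = -1·-5 + -1·5 = 0

-1,-1 ; 0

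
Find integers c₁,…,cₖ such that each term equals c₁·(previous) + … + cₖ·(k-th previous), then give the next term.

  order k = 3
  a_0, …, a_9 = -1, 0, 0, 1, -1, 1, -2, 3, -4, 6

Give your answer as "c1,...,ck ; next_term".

-1,0,-1 ; -9

  a_3 = -1·0 + 0·0 + -1·-1 = 1
  a_4 = -1·1 + 0·0 + -1·0 = -1
  a_5 = -1·-1 + 0·1 + -1·0 = 1
  a_6 = -1·1 + 0·-1 + -1·1 = -2
  a_7 = -1·-2 + 0·1 + -1·-1 = 3
  a_8 = -1·3 + 0·-2 + -1·1 = -4
  a_9 = -1·-4 + 0·3 + -1·-2 = 6
  a_10 = -1·6 + 0·-4 + -1·3 = -9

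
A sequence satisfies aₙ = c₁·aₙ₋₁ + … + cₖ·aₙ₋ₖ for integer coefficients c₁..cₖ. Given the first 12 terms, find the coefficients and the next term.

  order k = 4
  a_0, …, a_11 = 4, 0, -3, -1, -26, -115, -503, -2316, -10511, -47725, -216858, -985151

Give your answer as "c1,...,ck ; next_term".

4,2,3,-4 ; -4475451

  a_4 = 4·-1 + 2·-3 + 3·0 + -4·4 = -26
  a_5 = 4·-26 + 2·-1 + 3·-3 + -4·0 = -115
  a_6 = 4·-115 + 2·-26 + 3·-1 + -4·-3 = -503
  a_7 = 4·-503 + 2·-115 + 3·-26 + -4·-1 = -2316
  a_8 = 4·-2316 + 2·-503 + 3·-115 + -4·-26 = -10511
  a_9 = 4·-10511 + 2·-2316 + 3·-503 + -4·-115 = -47725
  a_10 = 4·-47725 + 2·-10511 + 3·-2316 + -4·-503 = -216858
  a_11 = 4·-216858 + 2·-47725 + 3·-10511 + -4·-2316 = -985151
  a_12 = 4·-985151 + 2·-216858 + 3·-47725 + -4·-10511 = -4475451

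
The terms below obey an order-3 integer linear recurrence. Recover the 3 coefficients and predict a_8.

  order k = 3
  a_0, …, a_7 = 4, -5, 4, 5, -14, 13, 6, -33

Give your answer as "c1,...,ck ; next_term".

-1,-1,1 ; 40

  a_3 = -1·4 + -1·-5 + 1·4 = 5
  a_4 = -1·5 + -1·4 + 1·-5 = -14
  a_5 = -1·-14 + -1·5 + 1·4 = 13
  a_6 = -1·13 + -1·-14 + 1·5 = 6
  a_7 = -1·6 + -1·13 + 1·-14 = -33
  a_8 = -1·-33 + -1·6 + 1·13 = 40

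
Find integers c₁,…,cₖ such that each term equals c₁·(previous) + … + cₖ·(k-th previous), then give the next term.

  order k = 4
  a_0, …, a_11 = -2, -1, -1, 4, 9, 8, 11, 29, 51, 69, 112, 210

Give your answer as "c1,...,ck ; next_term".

  a_4 = 2·4 + -2·-1 + 3·-1 + -1·-2 = 9
  a_5 = 2·9 + -2·4 + 3·-1 + -1·-1 = 8
  a_6 = 2·8 + -2·9 + 3·4 + -1·-1 = 11
  a_7 = 2·11 + -2·8 + 3·9 + -1·4 = 29
  a_8 = 2·29 + -2·11 + 3·8 + -1·9 = 51
  a_9 = 2·51 + -2·29 + 3·11 + -1·8 = 69
  a_10 = 2·69 + -2·51 + 3·29 + -1·11 = 112
  a_11 = 2·112 + -2·69 + 3·51 + -1·29 = 210
  a_12 = 2·210 + -2·112 + 3·69 + -1·51 = 352

2,-2,3,-1 ; 352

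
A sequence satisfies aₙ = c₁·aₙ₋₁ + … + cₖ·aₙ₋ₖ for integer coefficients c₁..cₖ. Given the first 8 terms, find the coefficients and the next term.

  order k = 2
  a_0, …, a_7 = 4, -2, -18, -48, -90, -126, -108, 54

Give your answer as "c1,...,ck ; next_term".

3,-3 ; 486

  a_2 = 3·-2 + -3·4 = -18
  a_3 = 3·-18 + -3·-2 = -48
  a_4 = 3·-48 + -3·-18 = -90
  a_5 = 3·-90 + -3·-48 = -126
  a_6 = 3·-126 + -3·-90 = -108
  a_7 = 3·-108 + -3·-126 = 54
  a_8 = 3·54 + -3·-108 = 486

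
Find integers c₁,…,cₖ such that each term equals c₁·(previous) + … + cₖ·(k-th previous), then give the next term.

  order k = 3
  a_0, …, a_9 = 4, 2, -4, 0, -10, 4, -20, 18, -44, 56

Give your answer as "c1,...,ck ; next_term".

0,2,-1 ; -106

  a_3 = 0·-4 + 2·2 + -1·4 = 0
  a_4 = 0·0 + 2·-4 + -1·2 = -10
  a_5 = 0·-10 + 2·0 + -1·-4 = 4
  a_6 = 0·4 + 2·-10 + -1·0 = -20
  a_7 = 0·-20 + 2·4 + -1·-10 = 18
  a_8 = 0·18 + 2·-20 + -1·4 = -44
  a_9 = 0·-44 + 2·18 + -1·-20 = 56
  a_10 = 0·56 + 2·-44 + -1·18 = -106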